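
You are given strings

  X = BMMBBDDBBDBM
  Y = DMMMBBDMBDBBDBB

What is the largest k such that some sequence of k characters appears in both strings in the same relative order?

10

Taking M at X[2]=Y[3] → M at X[3]=Y[4] → B at X[4]=Y[5] → B at X[5]=Y[6] → D at X[6]=Y[7] → D at X[7]=Y[10] → B at X[8]=Y[11] → B at X[9]=Y[12] → D at X[10]=Y[13] → B at X[11]=Y[15] gives a common subsequence of length 10. dp[12][15] = 10 confirms this is the maximum.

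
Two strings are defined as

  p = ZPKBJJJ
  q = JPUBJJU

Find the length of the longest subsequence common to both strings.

Pick P (p #2, q #2); then B (p #4, q #4); then J (p #5, q #5); then J (p #6, q #6); all 4 characters appear in both, in order. dp[7][7] = 4 confirms this is the maximum.

4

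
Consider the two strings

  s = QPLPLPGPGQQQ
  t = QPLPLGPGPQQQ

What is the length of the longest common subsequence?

11

Pick Q [1,1], P [2,2], L [3,3], P [4,4], L [5,5], P [6,7], G [7,8], P [8,9], Q [10,10], Q [11,11], Q [12,12]; all 11 characters appear in both, in order. dp[12][12] = 11 confirms this is the maximum.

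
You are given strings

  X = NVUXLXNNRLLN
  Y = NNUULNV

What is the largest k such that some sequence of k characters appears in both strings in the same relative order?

4

Let dp[i][j] be the LCS length of the first i characters of X and the first j characters of Y. dp[i][j] = dp[i-1][j-1]+1 when the i-th and j-th characters match, else max(dp[i-1][j], dp[i][j-1]).
    ·  N  N  U  U  L  N  V
 ·  0  0  0  0  0  0  0  0
 N  0  1  1  1  1  1  1  1
 V  0  1  1  1  1  1  1  2
 U  0  1  1  2  2  2  2  2
 X  0  1  1  2  2  2  2  2
 L  0  1  1  2  2  3  3  3
 X  0  1  1  2  2  3  3  3
 N  0  1  2  2  2  3  4  4
 N  0  1  2  2  2  3  4  4
 R  0  1  2  2  2  3  4  4
 L  0  1  2  2  2  3  4  4
 L  0  1  2  2  2  3  4  4
 N  0  1  2  2  2  3  4  4
dp[12][7] = 4. One LCS (by backtracking along matches): NULN.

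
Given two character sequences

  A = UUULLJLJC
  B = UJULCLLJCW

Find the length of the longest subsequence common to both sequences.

Match U at A[1]=B[1] → U at A[3]=B[3] → L at A[4]=B[4] → L at A[5]=B[6] → L at A[7]=B[7] → J at A[8]=B[8] → C at A[9]=B[9] — 7 characters in the same relative order in both. dp[9][10] = 7 confirms this is the maximum.

7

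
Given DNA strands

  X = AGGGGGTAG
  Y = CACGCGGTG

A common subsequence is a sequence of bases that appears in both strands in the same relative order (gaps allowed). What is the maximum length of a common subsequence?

Match A (X #1, Y #2) → G (X #2, Y #4) → G (X #5, Y #6) → G (X #6, Y #7) → T (X #7, Y #8) → G (X #9, Y #9) — 6 bases in the same relative order in both. Since dp[9][9] = 6, nothing longer is possible.

6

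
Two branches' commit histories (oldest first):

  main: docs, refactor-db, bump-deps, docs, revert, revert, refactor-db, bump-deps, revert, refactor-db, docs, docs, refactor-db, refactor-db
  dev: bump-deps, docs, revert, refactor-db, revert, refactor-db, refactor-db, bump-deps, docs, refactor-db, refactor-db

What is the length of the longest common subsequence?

9

One common subsequence of length 9: bump-deps [3,1], then docs [4,2], then revert [5,3], then revert [6,5], then refactor-db [7,7], then bump-deps [8,8], then docs [12,9], then refactor-db [13,10], then refactor-db [14,11]. dp[14][11] = 9 confirms this is the maximum.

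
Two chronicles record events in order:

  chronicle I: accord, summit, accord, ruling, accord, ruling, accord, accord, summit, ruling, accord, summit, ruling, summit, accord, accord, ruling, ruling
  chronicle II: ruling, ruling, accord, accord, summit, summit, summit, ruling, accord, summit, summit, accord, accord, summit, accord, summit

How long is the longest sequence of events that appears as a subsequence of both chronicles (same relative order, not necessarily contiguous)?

11

Pick ruling [4,1], then ruling [6,2], then accord [7,3], then accord [8,4], then summit [9,7], then ruling [10,8], then accord [11,9], then summit [12,10], then summit [14,11], then accord [15,13], then accord [16,15]; all 11 events appear in both, in order. Since dp[18][16] = 11, nothing longer is possible.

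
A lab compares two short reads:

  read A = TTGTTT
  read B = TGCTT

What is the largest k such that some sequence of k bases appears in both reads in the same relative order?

4

Taking T at read A[2]=read B[1]; then G at read A[3]=read B[2]; then T at read A[5]=read B[4]; then T at read A[6]=read B[5] gives a common subsequence of length 4. dp[6][5] = 4 confirms this is the maximum.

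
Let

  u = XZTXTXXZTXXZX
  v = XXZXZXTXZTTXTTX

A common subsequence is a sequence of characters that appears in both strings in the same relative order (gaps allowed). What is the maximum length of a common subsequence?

Pick X at u[1]=v[4]; then Z at u[2]=v[5]; then X at u[4]=v[6]; then T at u[5]=v[7]; then X at u[7]=v[8]; then Z at u[8]=v[9]; then T at u[9]=v[11]; then X at u[10]=v[12]; then X at u[13]=v[15]; all 9 characters appear in both, in order. Since dp[13][15] = 9, nothing longer is possible.

9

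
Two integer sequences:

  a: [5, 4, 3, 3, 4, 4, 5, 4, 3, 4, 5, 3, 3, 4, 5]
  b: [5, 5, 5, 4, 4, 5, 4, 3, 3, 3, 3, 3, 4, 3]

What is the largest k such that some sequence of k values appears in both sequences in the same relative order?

9

One common subsequence of length 9: 5 (a #1, b #3) → 4 (a #5, b #4) → 4 (a #6, b #5) → 5 (a #7, b #6) → 4 (a #8, b #7) → 3 (a #9, b #10) → 3 (a #12, b #11) → 3 (a #13, b #12) → 4 (a #14, b #13). Since dp[15][14] = 9, nothing longer is possible.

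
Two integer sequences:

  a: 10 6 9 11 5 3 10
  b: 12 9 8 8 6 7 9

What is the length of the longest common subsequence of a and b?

Let dp[i][j] be the LCS length of the first i values of a and the first j values of b. dp[i][j] = dp[i-1][j-1]+1 when the i-th and j-th values match, else max(dp[i-1][j], dp[i][j-1]).
    · 12  9  8  8  6  7  9
 ·  0  0  0  0  0  0  0  0
10  0  0  0  0  0  0  0  0
 6  0  0  0  0  0  1  1  1
 9  0  0  1  1  1  1  1  2
11  0  0  1  1  1  1  1  2
 5  0  0  1  1  1  1  1  2
 3  0  0  1  1  1  1  1  2
10  0  0  1  1  1  1  1  2
dp[7][7] = 2. One LCS (by backtracking along matches): 6, 9.

2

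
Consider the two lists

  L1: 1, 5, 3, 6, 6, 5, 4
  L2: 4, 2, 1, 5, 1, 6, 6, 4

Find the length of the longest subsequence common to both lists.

5

Pick 1 at L1[1]=L2[3], then 5 at L1[2]=L2[4], then 6 at L1[4]=L2[6], then 6 at L1[5]=L2[7], then 4 at L1[7]=L2[8]; all 5 values appear in both, in order. The LCS DP gives dp[7][8] = 5, so this is optimal.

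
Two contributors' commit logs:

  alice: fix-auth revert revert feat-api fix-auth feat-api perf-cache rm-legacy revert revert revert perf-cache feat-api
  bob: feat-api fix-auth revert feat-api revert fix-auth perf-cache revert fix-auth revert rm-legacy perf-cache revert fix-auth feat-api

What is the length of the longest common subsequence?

9

Match fix-auth [1,2], revert [2,3], revert [3,5], fix-auth [5,6], perf-cache [7,7], revert [9,8], revert [10,10], revert [11,13], feat-api [13,15] — 9 commits in the same relative order in both. dp[13][15] = 9 confirms this is the maximum.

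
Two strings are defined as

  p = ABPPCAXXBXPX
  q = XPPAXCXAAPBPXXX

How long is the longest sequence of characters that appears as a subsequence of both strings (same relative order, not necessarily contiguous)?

8

Match P at p[3]=q[2] → P at p[4]=q[3] → A at p[6]=q[4] → X at p[7]=q[5] → X at p[8]=q[7] → B at p[9]=q[11] → X at p[10]=q[14] → X at p[12]=q[15] — 8 characters in the same relative order in both. dp[12][15] = 8 confirms this is the maximum.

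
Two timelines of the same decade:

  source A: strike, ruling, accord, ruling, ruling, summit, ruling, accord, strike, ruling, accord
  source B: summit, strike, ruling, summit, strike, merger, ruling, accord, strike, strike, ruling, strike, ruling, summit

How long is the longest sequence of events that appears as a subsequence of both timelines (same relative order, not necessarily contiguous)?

Taking strike at source A[1]=source B[2]; then ruling at source A[5]=source B[3]; then summit at source A[6]=source B[4]; then ruling at source A[7]=source B[7]; then accord at source A[8]=source B[8]; then strike at source A[9]=source B[12]; then ruling at source A[10]=source B[13] gives a common subsequence of length 7. dp[11][14] = 7 confirms this is the maximum.

7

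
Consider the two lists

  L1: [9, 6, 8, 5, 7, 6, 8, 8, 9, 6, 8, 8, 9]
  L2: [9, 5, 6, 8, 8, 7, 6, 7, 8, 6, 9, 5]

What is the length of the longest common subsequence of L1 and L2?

8

Match 9 (L1 #1, L2 #1), then 6 (L1 #2, L2 #3), then 8 (L1 #3, L2 #5), then 7 (L1 #5, L2 #6), then 6 (L1 #6, L2 #7), then 8 (L1 #8, L2 #9), then 6 (L1 #10, L2 #10), then 9 (L1 #13, L2 #11) — 8 values in the same relative order in both, and the DP table's final entry dp[13][12] is also 8, so no common subsequence is longer.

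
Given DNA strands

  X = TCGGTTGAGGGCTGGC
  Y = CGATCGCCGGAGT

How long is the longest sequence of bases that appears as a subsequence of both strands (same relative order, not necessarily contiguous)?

One common subsequence of length 8: T at X[1]=Y[4], C at X[2]=Y[5], G at X[3]=Y[6], G at X[4]=Y[9], G at X[7]=Y[10], A at X[8]=Y[11], G at X[11]=Y[12], T at X[13]=Y[13]. The LCS DP gives dp[16][13] = 8, so this is optimal.

8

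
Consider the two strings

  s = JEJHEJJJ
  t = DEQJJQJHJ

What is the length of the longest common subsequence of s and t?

Pick E [2,2], then J [3,4], then J [6,5], then J [7,7], then J [8,9]; all 5 characters appear in both, in order. Since dp[8][9] = 5, nothing longer is possible.

5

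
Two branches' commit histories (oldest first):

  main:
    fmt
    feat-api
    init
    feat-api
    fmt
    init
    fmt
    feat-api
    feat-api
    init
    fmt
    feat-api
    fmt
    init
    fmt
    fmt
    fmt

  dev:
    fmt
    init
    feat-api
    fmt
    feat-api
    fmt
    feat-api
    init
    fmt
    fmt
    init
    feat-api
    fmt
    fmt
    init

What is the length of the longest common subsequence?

Pick fmt (main #1, dev #1); then init (main #3, dev #2); then feat-api (main #4, dev #3); then fmt (main #5, dev #4); then fmt (main #7, dev #6); then feat-api (main #9, dev #7); then init (main #10, dev #8); then fmt (main #11, dev #9); then fmt (main #13, dev #10); then init (main #14, dev #11); then fmt (main #15, dev #13); then fmt (main #16, dev #14); all 12 commits appear in both, in order. The LCS DP gives dp[17][15] = 12, so this is optimal.

12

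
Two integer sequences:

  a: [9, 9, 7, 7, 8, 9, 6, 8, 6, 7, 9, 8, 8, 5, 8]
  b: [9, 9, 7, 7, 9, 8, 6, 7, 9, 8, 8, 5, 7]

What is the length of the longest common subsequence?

Taking 9 [1,1]; then 9 [2,2]; then 7 [3,3]; then 7 [4,4]; then 9 [6,5]; then 8 [8,6]; then 6 [9,7]; then 7 [10,8]; then 9 [11,9]; then 8 [12,10]; then 8 [13,11]; then 5 [14,12] gives a common subsequence of length 12, and the DP table's final entry dp[15][13] is also 12, so no common subsequence is longer.

12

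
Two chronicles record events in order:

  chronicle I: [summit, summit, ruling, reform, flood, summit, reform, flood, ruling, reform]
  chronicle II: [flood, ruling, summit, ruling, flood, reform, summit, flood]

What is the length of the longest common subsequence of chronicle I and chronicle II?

Pick summit at chronicle I[2]=chronicle II[3], then ruling at chronicle I[3]=chronicle II[4], then reform at chronicle I[4]=chronicle II[6], then summit at chronicle I[6]=chronicle II[7], then flood at chronicle I[8]=chronicle II[8]; all 5 events appear in both, in order. dp[10][8] = 5 confirms this is the maximum.

5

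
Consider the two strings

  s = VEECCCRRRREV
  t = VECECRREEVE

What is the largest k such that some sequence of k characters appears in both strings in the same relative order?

8

Let dp[i][j] be the LCS length of the first i characters of s and the first j characters of t. dp[i][j] = dp[i-1][j-1]+1 when the i-th and j-th characters match, else max(dp[i-1][j], dp[i][j-1]).
    ·  V  E  C  E  C  R  R  E  E  V  E
 ·  0  0  0  0  0  0  0  0  0  0  0  0
 V  0  1  1  1  1  1  1  1  1  1  1  1
 E  0  1  2  2  2  2  2  2  2  2  2  2
 E  0  1  2  2  3  3  3  3  3  3  3  3
 C  0  1  2  3  3  4  4  4  4  4  4  4
 C  0  1  2  3  3  4  4  4  4  4  4  4
 C  0  1  2  3  3  4  4  4  4  4  4  4
 R  0  1  2  3  3  4  5  5  5  5  5  5
 R  0  1  2  3  3  4  5  6  6  6  6  6
 R  0  1  2  3  3  4  5  6  6  6  6  6
 R  0  1  2  3  3  4  5  6  6  6  6  6
 E  0  1  2  3  4  4  5  6  7  7  7  7
 V  0  1  2  3  4  4  5  6  7  7  8  8
dp[12][11] = 8. One LCS (by backtracking along matches): VEECRREV.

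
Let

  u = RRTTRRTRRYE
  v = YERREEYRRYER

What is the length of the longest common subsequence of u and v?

6

One common subsequence of length 6: R (u #1, v #3), then R (u #2, v #4), then R (u #8, v #8), then R (u #9, v #9), then Y (u #10, v #10), then E (u #11, v #11). The LCS DP gives dp[11][12] = 6, so this is optimal.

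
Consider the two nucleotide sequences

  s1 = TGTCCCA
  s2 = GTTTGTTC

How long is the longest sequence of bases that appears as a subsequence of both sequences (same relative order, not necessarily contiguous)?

4

Taking T at s1[1]=s2[4], then G at s1[2]=s2[5], then T at s1[3]=s2[7], then C at s1[6]=s2[8] gives a common subsequence of length 4. dp[7][8] = 4 confirms this is the maximum.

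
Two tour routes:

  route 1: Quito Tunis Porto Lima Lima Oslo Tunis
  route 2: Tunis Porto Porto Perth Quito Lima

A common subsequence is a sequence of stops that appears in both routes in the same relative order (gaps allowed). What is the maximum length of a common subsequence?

Pick Tunis (route 1 #2, route 2 #1) → Porto (route 1 #3, route 2 #3) → Lima (route 1 #5, route 2 #6); all 3 stops appear in both, in order. The LCS DP gives dp[7][6] = 3, so this is optimal.

3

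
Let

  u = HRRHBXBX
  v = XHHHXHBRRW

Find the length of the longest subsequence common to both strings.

Let dp[i][j] be the LCS length of the first i characters of u and the first j characters of v. dp[i][j] = dp[i-1][j-1]+1 when the i-th and j-th characters match, else max(dp[i-1][j], dp[i][j-1]).
    ·  X  H  H  H  X  H  B  R  R  W
 ·  0  0  0  0  0  0  0  0  0  0  0
 H  0  0  1  1  1  1  1  1  1  1  1
 R  0  0  1  1  1  1  1  1  2  2  2
 R  0  0  1  1  1  1  1  1  2  3  3
 H  0  0  1  2  2  2  2  2  2  3  3
 B  0  0  1  2  2  2  2  3  3  3  3
 X  0  1  1  2  2  3  3  3  3  3  3
 B  0  1  1  2  2  3  3  4  4  4  4
 X  0  1  1  2  2  3  3  4  4  4  4
dp[8][10] = 4. One LCS (by backtracking along matches): HHXB.

4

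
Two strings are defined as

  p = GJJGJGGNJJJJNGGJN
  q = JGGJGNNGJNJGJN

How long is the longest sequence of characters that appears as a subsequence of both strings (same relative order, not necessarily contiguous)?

10

Taking G [1,2], then G [4,3], then J [5,4], then G [6,5], then G [7,8], then N [8,10], then J [12,11], then G [15,12], then J [16,13], then N [17,14] gives a common subsequence of length 10. Since dp[17][14] = 10, nothing longer is possible.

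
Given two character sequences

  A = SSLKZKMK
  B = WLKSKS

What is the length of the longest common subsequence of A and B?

Pick L [3,2]; then K [4,3]; then K [6,5]; all 3 characters appear in both, in order. dp[8][6] = 3 confirms this is the maximum.

3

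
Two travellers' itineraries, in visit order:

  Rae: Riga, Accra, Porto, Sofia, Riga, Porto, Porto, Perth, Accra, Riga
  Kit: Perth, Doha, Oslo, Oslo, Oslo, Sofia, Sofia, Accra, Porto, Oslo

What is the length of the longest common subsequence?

2

Match Accra [2,8] → Porto [3,9] — 2 stops in the same relative order in both. The LCS DP gives dp[10][10] = 2, so this is optimal.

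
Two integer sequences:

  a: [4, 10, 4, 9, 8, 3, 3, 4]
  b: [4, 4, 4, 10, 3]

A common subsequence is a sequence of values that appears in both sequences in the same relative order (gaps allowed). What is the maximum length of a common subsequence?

Taking 4 [1,3], then 10 [2,4], then 3 [7,5] gives a common subsequence of length 3, and the DP table's final entry dp[8][5] is also 3, so no common subsequence is longer.

3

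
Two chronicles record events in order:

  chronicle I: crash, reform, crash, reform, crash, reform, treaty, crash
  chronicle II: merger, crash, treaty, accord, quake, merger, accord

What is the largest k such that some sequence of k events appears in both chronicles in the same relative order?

2

Match crash (chronicle I #5, chronicle II #2), treaty (chronicle I #7, chronicle II #3) — 2 events in the same relative order in both, and the DP table's final entry dp[8][7] is also 2, so no common subsequence is longer.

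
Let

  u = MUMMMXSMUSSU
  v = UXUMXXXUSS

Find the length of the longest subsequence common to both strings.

6

Let dp[i][j] be the LCS length of the first i characters of u and the first j characters of v. dp[i][j] = dp[i-1][j-1]+1 when the i-th and j-th characters match, else max(dp[i-1][j], dp[i][j-1]).
    ·  U  X  U  M  X  X  X  U  S  S
 ·  0  0  0  0  0  0  0  0  0  0  0
 M  0  0  0  0  1  1  1  1  1  1  1
 U  0  1  1  1  1  1  1  1  2  2  2
 M  0  1  1  1  2  2  2  2  2  2  2
 M  0  1  1  1  2  2  2  2  2  2  2
 M  0  1  1  1  2  2  2  2  2  2  2
 X  0  1  2  2  2  3  3  3  3  3  3
 S  0  1  2  2  2  3  3  3  3  4  4
 M  0  1  2  2  3  3  3  3  3  4  4
 U  0  1  2  3  3  3  3  3  4  4  4
 S  0  1  2  3  3  3  3  3  4  5  5
 S  0  1  2  3  3  3  3  3  4  5  6
 U  0  1  2  3  3  3  3  3  4  5  6
dp[12][10] = 6. One LCS (by backtracking along matches): UMXUSS.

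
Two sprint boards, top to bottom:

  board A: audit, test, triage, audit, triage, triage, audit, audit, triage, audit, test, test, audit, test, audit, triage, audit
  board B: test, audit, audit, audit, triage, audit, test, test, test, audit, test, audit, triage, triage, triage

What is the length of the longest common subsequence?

Pick test [2,1], then audit [4,2], then audit [7,3], then audit [8,4], then triage [9,5], then audit [10,6], then test [11,8], then test [12,9], then audit [13,10], then test [14,11], then audit [15,12], then triage [16,15]; all 12 tasks appear in both, in order. Since dp[17][15] = 12, nothing longer is possible.

12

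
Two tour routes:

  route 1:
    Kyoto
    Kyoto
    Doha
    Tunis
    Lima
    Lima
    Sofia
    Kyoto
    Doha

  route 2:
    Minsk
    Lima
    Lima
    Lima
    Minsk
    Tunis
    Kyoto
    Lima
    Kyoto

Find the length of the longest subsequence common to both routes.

3

Match Kyoto [2,7], then Lima [6,8], then Kyoto [8,9] — 3 stops in the same relative order in both. Since dp[9][9] = 3, nothing longer is possible.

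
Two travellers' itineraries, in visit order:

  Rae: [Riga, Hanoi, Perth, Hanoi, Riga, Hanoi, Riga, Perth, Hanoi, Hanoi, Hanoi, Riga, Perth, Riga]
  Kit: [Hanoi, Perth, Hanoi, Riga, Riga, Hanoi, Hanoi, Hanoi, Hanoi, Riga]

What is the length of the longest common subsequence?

Match Hanoi (Rae #2, Kit #1), then Perth (Rae #3, Kit #2), then Hanoi (Rae #4, Kit #3), then Riga (Rae #5, Kit #5), then Hanoi (Rae #6, Kit #6), then Hanoi (Rae #9, Kit #7), then Hanoi (Rae #10, Kit #8), then Hanoi (Rae #11, Kit #9), then Riga (Rae #14, Kit #10) — 9 stops in the same relative order in both. dp[14][10] = 9 confirms this is the maximum.

9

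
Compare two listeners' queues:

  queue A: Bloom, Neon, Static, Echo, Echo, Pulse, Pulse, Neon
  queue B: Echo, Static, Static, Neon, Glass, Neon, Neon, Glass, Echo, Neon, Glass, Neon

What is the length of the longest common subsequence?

3

One common subsequence of length 3: Neon [2,7]; then Echo [4,9]; then Neon [8,12]. dp[8][12] = 3 confirms this is the maximum.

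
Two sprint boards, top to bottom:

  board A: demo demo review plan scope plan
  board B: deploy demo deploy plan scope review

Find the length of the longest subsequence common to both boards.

Match demo (board A #1, board B #2); then plan (board A #4, board B #4); then scope (board A #5, board B #5) — 3 tasks in the same relative order in both. dp[6][6] = 3 confirms this is the maximum.

3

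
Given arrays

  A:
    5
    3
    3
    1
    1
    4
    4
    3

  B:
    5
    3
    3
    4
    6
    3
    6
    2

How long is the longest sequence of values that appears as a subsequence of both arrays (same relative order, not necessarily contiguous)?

Let dp[i][j] be the LCS length of the first i values of A and the first j values of B. dp[i][j] = dp[i-1][j-1]+1 when the i-th and j-th values match, else max(dp[i-1][j], dp[i][j-1]).
    ·  5  3  3  4  6  3  6  2
 ·  0  0  0  0  0  0  0  0  0
 5  0  1  1  1  1  1  1  1  1
 3  0  1  2  2  2  2  2  2  2
 3  0  1  2  3  3  3  3  3  3
 1  0  1  2  3  3  3  3  3  3
 1  0  1  2  3  3  3  3  3  3
 4  0  1  2  3  4  4  4  4  4
 4  0  1  2  3  4  4  4  4  4
 3  0  1  2  3  4  4  5  5  5
dp[8][8] = 5. One LCS (by backtracking along matches): 5, 3, 3, 4, 3.

5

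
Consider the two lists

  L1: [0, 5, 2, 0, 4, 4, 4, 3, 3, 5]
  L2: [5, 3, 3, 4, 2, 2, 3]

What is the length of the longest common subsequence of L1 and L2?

3

Let dp[i][j] be the LCS length of the first i values of L1 and the first j values of L2. dp[i][j] = dp[i-1][j-1]+1 when the i-th and j-th values match, else max(dp[i-1][j], dp[i][j-1]).
    ·  5  3  3  4  2  2  3
 ·  0  0  0  0  0  0  0  0
 0  0  0  0  0  0  0  0  0
 5  0  1  1  1  1  1  1  1
 2  0  1  1  1  1  2  2  2
 0  0  1  1  1  1  2  2  2
 4  0  1  1  1  2  2  2  2
 4  0  1  1  1  2  2  2  2
 4  0  1  1  1  2  2  2  2
 3  0  1  2  2  2  2  2  3
 3  0  1  2  3  3  3  3  3
 5  0  1  2  3  3  3  3  3
dp[10][7] = 3. One LCS (by backtracking along matches): 5, 2, 3.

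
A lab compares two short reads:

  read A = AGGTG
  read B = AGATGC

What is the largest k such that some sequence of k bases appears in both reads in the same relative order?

4

Let dp[i][j] be the LCS length of the first i bases of read A and the first j bases of read B. dp[i][j] = dp[i-1][j-1]+1 when the i-th and j-th bases match, else max(dp[i-1][j], dp[i][j-1]).
    ·  A  G  A  T  G  C
 ·  0  0  0  0  0  0  0
 A  0  1  1  1  1  1  1
 G  0  1  2  2  2  2  2
 G  0  1  2  2  2  3  3
 T  0  1  2  2  3  3  3
 G  0  1  2  2  3  4  4
dp[5][6] = 4. One LCS (by backtracking along matches): AGTG.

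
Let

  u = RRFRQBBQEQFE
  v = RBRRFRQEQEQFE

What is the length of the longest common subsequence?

10

Pick R at u[1]=v[3]; then R at u[2]=v[4]; then F at u[3]=v[5]; then R at u[4]=v[6]; then Q at u[5]=v[7]; then Q at u[8]=v[9]; then E at u[9]=v[10]; then Q at u[10]=v[11]; then F at u[11]=v[12]; then E at u[12]=v[13]; all 10 characters appear in both, in order. dp[12][13] = 10 confirms this is the maximum.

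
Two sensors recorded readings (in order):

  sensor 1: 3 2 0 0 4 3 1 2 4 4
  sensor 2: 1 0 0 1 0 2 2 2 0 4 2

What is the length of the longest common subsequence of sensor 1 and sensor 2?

5

Taking 0 (sensor 1 #3, sensor 2 #2), then 0 (sensor 1 #4, sensor 2 #3), then 1 (sensor 1 #7, sensor 2 #4), then 2 (sensor 1 #8, sensor 2 #8), then 4 (sensor 1 #9, sensor 2 #10) gives a common subsequence of length 5. dp[10][11] = 5 confirms this is the maximum.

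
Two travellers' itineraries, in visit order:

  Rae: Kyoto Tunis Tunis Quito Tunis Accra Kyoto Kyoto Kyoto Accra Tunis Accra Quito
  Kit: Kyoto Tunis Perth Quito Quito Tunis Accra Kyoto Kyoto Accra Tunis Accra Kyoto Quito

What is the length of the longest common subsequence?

11

Taking Kyoto [1,1] → Tunis [2,2] → Quito [4,5] → Tunis [5,6] → Accra [6,7] → Kyoto [8,8] → Kyoto [9,9] → Accra [10,10] → Tunis [11,11] → Accra [12,12] → Quito [13,14] gives a common subsequence of length 11. The LCS DP gives dp[13][14] = 11, so this is optimal.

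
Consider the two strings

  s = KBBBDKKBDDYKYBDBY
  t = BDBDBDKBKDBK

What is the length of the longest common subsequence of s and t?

Pick B [2,1] → B [3,3] → B [4,5] → D [5,6] → K [7,7] → B [8,8] → K [12,9] → D [15,10] → B [16,11]; all 9 characters appear in both, in order. Since dp[17][12] = 9, nothing longer is possible.

9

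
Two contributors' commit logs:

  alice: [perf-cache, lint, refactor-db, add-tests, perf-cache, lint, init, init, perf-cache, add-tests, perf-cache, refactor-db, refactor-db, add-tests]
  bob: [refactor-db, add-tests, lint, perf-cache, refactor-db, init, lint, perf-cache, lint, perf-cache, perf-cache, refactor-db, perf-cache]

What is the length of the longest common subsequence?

Pick perf-cache (alice #1, bob #4) → lint (alice #2, bob #7) → perf-cache (alice #5, bob #8) → lint (alice #6, bob #9) → perf-cache (alice #9, bob #10) → perf-cache (alice #11, bob #11) → refactor-db (alice #12, bob #12); all 7 commits appear in both, in order. The LCS DP gives dp[14][13] = 7, so this is optimal.

7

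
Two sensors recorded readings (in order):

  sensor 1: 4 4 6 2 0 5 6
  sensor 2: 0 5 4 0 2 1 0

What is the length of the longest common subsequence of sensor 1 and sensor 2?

3

Let dp[i][j] be the LCS length of the first i values of sensor 1 and the first j values of sensor 2. dp[i][j] = dp[i-1][j-1]+1 when the i-th and j-th values match, else max(dp[i-1][j], dp[i][j-1]).
    ·  0  5  4  0  2  1  0
 ·  0  0  0  0  0  0  0  0
 4  0  0  0  1  1  1  1  1
 4  0  0  0  1  1  1  1  1
 6  0  0  0  1  1  1  1  1
 2  0  0  0  1  1  2  2  2
 0  0  1  1  1  2  2  2  3
 5  0  1  2  2  2  2  2  3
 6  0  1  2  2  2  2  2  3
dp[7][7] = 3. One LCS (by backtracking along matches): 4, 2, 0.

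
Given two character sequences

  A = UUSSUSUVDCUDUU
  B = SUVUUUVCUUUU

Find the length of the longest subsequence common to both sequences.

9

Taking U (A #1, B #2), U (A #2, B #4), U (A #5, B #5), U (A #7, B #6), V (A #8, B #7), C (A #10, B #8), U (A #11, B #10), U (A #13, B #11), U (A #14, B #12) gives a common subsequence of length 9. dp[14][12] = 9 confirms this is the maximum.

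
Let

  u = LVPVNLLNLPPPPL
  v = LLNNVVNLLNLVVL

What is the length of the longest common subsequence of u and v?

9

Pick L [1,2], then V [2,5], then V [4,6], then N [5,7], then L [6,8], then L [7,9], then N [8,10], then L [9,11], then L [14,14]; all 9 characters appear in both, in order. The LCS DP gives dp[14][14] = 9, so this is optimal.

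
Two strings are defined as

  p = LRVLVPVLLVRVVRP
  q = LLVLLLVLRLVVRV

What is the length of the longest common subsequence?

Match L at p[1]=q[2]; then V at p[3]=q[3]; then L at p[4]=q[4]; then L at p[8]=q[5]; then L at p[9]=q[6]; then V at p[10]=q[7]; then R at p[11]=q[9]; then V at p[12]=q[11]; then V at p[13]=q[12]; then R at p[14]=q[13] — 10 characters in the same relative order in both. The LCS DP gives dp[15][14] = 10, so this is optimal.

10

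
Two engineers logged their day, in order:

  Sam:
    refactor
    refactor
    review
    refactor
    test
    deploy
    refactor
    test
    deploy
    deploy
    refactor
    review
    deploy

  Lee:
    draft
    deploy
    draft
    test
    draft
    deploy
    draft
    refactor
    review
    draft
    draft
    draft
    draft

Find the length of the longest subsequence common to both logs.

Pick deploy (Sam #6, Lee #2) → test (Sam #8, Lee #4) → deploy (Sam #9, Lee #6) → refactor (Sam #11, Lee #8) → review (Sam #12, Lee #9); all 5 tasks appear in both, in order, and the DP table's final entry dp[13][13] is also 5, so no common subsequence is longer.

5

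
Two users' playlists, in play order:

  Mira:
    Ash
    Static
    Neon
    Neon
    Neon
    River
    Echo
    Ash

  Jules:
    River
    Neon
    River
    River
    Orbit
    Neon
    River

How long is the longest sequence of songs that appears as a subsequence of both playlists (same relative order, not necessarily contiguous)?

3

Taking Neon at Mira[3]=Jules[2] → Neon at Mira[5]=Jules[6] → River at Mira[6]=Jules[7] gives a common subsequence of length 3. The LCS DP gives dp[8][7] = 3, so this is optimal.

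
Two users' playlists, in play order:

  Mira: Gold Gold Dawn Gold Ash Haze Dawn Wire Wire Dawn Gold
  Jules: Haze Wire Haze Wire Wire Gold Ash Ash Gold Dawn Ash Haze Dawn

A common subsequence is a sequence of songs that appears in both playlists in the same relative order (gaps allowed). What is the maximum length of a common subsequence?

6

Pick Gold at Mira[1]=Jules[6], Gold at Mira[2]=Jules[9], Dawn at Mira[3]=Jules[10], Ash at Mira[5]=Jules[11], Haze at Mira[6]=Jules[12], Dawn at Mira[10]=Jules[13]; all 6 songs appear in both, in order. dp[11][13] = 6 confirms this is the maximum.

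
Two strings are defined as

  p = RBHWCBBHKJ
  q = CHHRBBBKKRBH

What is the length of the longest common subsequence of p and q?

5

One common subsequence of length 5: R (p #1, q #4), B (p #2, q #6), B (p #6, q #7), B (p #7, q #11), H (p #8, q #12), and the DP table's final entry dp[10][12] is also 5, so no common subsequence is longer.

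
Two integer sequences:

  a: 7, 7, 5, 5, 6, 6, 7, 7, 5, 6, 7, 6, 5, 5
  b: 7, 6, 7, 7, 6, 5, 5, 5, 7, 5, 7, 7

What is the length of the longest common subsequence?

7

One common subsequence of length 7: 7 (a #1, b #3), 7 (a #2, b #4), 5 (a #3, b #7), 5 (a #4, b #8), 7 (a #7, b #9), 7 (a #8, b #11), 7 (a #11, b #12). The LCS DP gives dp[14][12] = 7, so this is optimal.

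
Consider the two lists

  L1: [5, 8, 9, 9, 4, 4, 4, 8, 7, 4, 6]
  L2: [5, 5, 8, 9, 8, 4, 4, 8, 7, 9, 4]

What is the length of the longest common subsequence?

8

Let dp[i][j] be the LCS length of the first i values of L1 and the first j values of L2. dp[i][j] = dp[i-1][j-1]+1 when the i-th and j-th values match, else max(dp[i-1][j], dp[i][j-1]).
    ·  5  5  8  9  8  4  4  8  7  9  4
 ·  0  0  0  0  0  0  0  0  0  0  0  0
 5  0  1  1  1  1  1  1  1  1  1  1  1
 8  0  1  1  2  2  2  2  2  2  2  2  2
 9  0  1  1  2  3  3  3  3  3  3  3  3
 9  0  1  1  2  3  3  3  3  3  3  4  4
 4  0  1  1  2  3  3  4  4  4  4  4  5
 4  0  1  1  2  3  3  4  5  5  5  5  5
 4  0  1  1  2  3  3  4  5  5  5  5  6
 8  0  1  1  2  3  4  4  5  6  6  6  6
 7  0  1  1  2  3  4  4  5  6  7  7  7
 4  0  1  1  2  3  4  5  5  6  7  7  8
 6  0  1  1  2  3  4  5  5  6  7  7  8
dp[11][11] = 8. One LCS (by backtracking along matches): 5, 8, 9, 4, 4, 8, 7, 4.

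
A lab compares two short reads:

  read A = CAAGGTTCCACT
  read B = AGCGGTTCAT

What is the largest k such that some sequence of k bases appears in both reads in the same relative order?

Let dp[i][j] be the LCS length of the first i bases of read A and the first j bases of read B. dp[i][j] = dp[i-1][j-1]+1 when the i-th and j-th bases match, else max(dp[i-1][j], dp[i][j-1]).
    ·  A  G  C  G  G  T  T  C  A  T
 ·  0  0  0  0  0  0  0  0  0  0  0
 C  0  0  0  1  1  1  1  1  1  1  1
 A  0  1  1  1  1  1  1  1  1  2  2
 A  0  1  1  1  1  1  1  1  1  2  2
 G  0  1  2  2  2  2  2  2  2  2  2
 G  0  1  2  2  3  3  3  3  3  3  3
 T  0  1  2  2  3  3  4  4  4  4  4
 T  0  1  2  2  3  3  4  5  5  5  5
 C  0  1  2  3  3  3  4  5  6  6  6
 C  0  1  2  3  3  3  4  5  6  6  6
 A  0  1  2  3  3  3  4  5  6  7  7
 C  0  1  2  3  3  3  4  5  6  7  7
 T  0  1  2  3  3  3  4  5  6  7  8
dp[12][10] = 8. One LCS (by backtracking along matches): CGGTTCAT.

8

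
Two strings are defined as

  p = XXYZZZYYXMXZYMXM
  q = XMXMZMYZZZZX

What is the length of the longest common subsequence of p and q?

8

Taking X at p[1]=q[1] → X at p[2]=q[3] → Y at p[3]=q[7] → Z at p[4]=q[8] → Z at p[5]=q[9] → Z at p[6]=q[10] → Z at p[12]=q[11] → X at p[15]=q[12] gives a common subsequence of length 8, and the DP table's final entry dp[16][12] is also 8, so no common subsequence is longer.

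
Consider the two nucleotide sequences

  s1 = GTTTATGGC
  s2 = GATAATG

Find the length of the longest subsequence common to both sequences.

5

Match G [1,1] → T [2,3] → A [5,5] → T [6,6] → G [8,7] — 5 bases in the same relative order in both. The LCS DP gives dp[9][7] = 5, so this is optimal.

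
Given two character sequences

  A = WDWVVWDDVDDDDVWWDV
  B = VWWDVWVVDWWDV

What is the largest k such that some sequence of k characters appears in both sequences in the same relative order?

10

Pick W (A #1, B #3), then D (A #2, B #4), then W (A #3, B #6), then V (A #5, B #7), then V (A #9, B #8), then D (A #13, B #9), then W (A #15, B #10), then W (A #16, B #11), then D (A #17, B #12), then V (A #18, B #13); all 10 characters appear in both, in order, and the DP table's final entry dp[18][13] is also 10, so no common subsequence is longer.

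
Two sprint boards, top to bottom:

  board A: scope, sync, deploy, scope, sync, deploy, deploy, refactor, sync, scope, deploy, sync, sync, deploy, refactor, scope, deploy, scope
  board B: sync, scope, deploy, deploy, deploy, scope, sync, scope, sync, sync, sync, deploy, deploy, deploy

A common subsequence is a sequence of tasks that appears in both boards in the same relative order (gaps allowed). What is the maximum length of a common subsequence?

One common subsequence of length 10: scope (board A #1, board B #2), deploy (board A #3, board B #3), deploy (board A #6, board B #4), deploy (board A #7, board B #5), sync (board A #9, board B #7), scope (board A #10, board B #8), sync (board A #12, board B #10), sync (board A #13, board B #11), deploy (board A #14, board B #13), deploy (board A #17, board B #14). Since dp[18][14] = 10, nothing longer is possible.

10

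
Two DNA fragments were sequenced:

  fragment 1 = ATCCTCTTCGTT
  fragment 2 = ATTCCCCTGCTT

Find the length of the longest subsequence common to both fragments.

Let dp[i][j] be the LCS length of the first i bases of fragment 1 and the first j bases of fragment 2. dp[i][j] = dp[i-1][j-1]+1 when the i-th and j-th bases match, else max(dp[i-1][j], dp[i][j-1]).
    ·  A  T  T  C  C  C  C  T  G  C  T  T
 ·  0  0  0  0  0  0  0  0  0  0  0  0  0
 A  0  1  1  1  1  1  1  1  1  1  1  1  1
 T  0  1  2  2  2  2  2  2  2  2  2  2  2
 C  0  1  2  2  3  3  3  3  3  3  3  3  3
 C  0  1  2  2  3  4  4  4  4  4  4  4  4
 T  0  1  2  3  3  4  4  4  5  5  5  5  5
 C  0  1  2  3  4  4  5  5  5  5  6  6  6
 T  0  1  2  3  4  4  5  5  6  6  6  7  7
 T  0  1  2  3  4  4  5  5  6  6  6  7  8
 C  0  1  2  3  4  5  5  6  6  6  7  7  8
 G  0  1  2  3  4  5  5  6  6  7  7  7  8
 T  0  1  2  3  4  5  5  6  7  7  7  8  8
 T  0  1  2  3  4  5  5  6  7  7  7  8  9
dp[12][12] = 9. One LCS (by backtracking along matches): ATCCCTCTT.

9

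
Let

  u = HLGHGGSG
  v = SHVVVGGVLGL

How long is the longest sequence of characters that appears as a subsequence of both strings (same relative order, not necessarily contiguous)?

Match H [1,2]; then G [3,6]; then G [5,7]; then G [6,10] — 4 characters in the same relative order in both, and the DP table's final entry dp[8][11] is also 4, so no common subsequence is longer.

4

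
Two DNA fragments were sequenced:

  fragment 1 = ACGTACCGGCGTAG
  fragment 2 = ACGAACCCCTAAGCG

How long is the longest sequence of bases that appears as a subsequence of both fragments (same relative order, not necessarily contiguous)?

10

Pick A at fragment 1[1]=fragment 2[1], then C at fragment 1[2]=fragment 2[2], then G at fragment 1[3]=fragment 2[3], then A at fragment 1[5]=fragment 2[5], then C at fragment 1[6]=fragment 2[7], then C at fragment 1[7]=fragment 2[8], then C at fragment 1[10]=fragment 2[9], then T at fragment 1[12]=fragment 2[10], then A at fragment 1[13]=fragment 2[12], then G at fragment 1[14]=fragment 2[15]; all 10 bases appear in both, in order, and the DP table's final entry dp[14][15] is also 10, so no common subsequence is longer.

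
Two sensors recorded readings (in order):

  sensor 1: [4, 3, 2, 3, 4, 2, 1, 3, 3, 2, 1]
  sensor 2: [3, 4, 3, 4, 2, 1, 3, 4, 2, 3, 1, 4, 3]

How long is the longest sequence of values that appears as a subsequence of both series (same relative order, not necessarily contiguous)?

8

Let dp[i][j] be the LCS length of the first i values of sensor 1 and the first j values of sensor 2. dp[i][j] = dp[i-1][j-1]+1 when the i-th and j-th values match, else max(dp[i-1][j], dp[i][j-1]).
    ·  3  4  3  4  2  1  3  4  2  3  1  4  3
 ·  0  0  0  0  0  0  0  0  0  0  0  0  0  0
 4  0  0  1  1  1  1  1  1  1  1  1  1  1  1
 3  0  1  1  2  2  2  2  2  2  2  2  2  2  2
 2  0  1  1  2  2  3  3  3  3  3  3  3  3  3
 3  0  1  1  2  2  3  3  4  4  4  4  4  4  4
 4  0  1  2  2  3  3  3  4  5  5  5  5  5  5
 2  0  1  2  2  3  4  4  4  5  6  6  6  6  6
 1  0  1  2  2  3  4  5  5  5  6  6  7  7  7
 3  0  1  2  3  3  4  5  6  6  6  7  7  7  8
 3  0  1  2  3  3  4  5  6  6  6  7  7  7  8
 2  0  1  2  3  3  4  5  6  6  7  7  7  7  8
 1  0  1  2  3  3  4  5  6  6  7  7  8  8  8
dp[11][13] = 8. One LCS (by backtracking along matches): 4, 3, 2, 3, 4, 2, 1, 3.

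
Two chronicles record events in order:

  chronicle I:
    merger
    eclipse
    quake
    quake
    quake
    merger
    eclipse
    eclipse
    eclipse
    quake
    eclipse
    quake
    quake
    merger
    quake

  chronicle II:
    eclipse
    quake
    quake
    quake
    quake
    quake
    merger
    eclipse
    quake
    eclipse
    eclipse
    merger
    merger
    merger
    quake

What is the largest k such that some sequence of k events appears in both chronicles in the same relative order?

10

Pick eclipse (chronicle I #2, chronicle II #1); then quake (chronicle I #3, chronicle II #4); then quake (chronicle I #4, chronicle II #5); then quake (chronicle I #5, chronicle II #6); then merger (chronicle I #6, chronicle II #7); then eclipse (chronicle I #7, chronicle II #8); then eclipse (chronicle I #8, chronicle II #10); then eclipse (chronicle I #9, chronicle II #11); then merger (chronicle I #14, chronicle II #14); then quake (chronicle I #15, chronicle II #15); all 10 events appear in both, in order. Since dp[15][15] = 10, nothing longer is possible.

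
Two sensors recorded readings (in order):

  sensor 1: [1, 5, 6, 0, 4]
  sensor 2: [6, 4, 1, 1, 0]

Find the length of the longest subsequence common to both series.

2

Let dp[i][j] be the LCS length of the first i values of sensor 1 and the first j values of sensor 2. dp[i][j] = dp[i-1][j-1]+1 when the i-th and j-th values match, else max(dp[i-1][j], dp[i][j-1]).
    ·  6  4  1  1  0
 ·  0  0  0  0  0  0
 1  0  0  0  1  1  1
 5  0  0  0  1  1  1
 6  0  1  1  1  1  1
 0  0  1  1  1  1  2
 4  0  1  2  2  2  2
dp[5][5] = 2. One LCS (by backtracking along matches): 1, 0.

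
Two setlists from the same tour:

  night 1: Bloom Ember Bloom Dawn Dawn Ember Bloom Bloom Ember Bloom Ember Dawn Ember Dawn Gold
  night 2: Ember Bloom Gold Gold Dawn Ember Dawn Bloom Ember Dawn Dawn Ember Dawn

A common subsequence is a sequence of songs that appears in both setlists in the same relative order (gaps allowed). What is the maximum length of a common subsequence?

9

Taking Ember (night 1 #2, night 2 #1); then Bloom (night 1 #3, night 2 #2); then Dawn (night 1 #4, night 2 #5); then Dawn (night 1 #5, night 2 #7); then Bloom (night 1 #8, night 2 #8); then Ember (night 1 #9, night 2 #9); then Dawn (night 1 #12, night 2 #11); then Ember (night 1 #13, night 2 #12); then Dawn (night 1 #14, night 2 #13) gives a common subsequence of length 9, and the DP table's final entry dp[15][13] is also 9, so no common subsequence is longer.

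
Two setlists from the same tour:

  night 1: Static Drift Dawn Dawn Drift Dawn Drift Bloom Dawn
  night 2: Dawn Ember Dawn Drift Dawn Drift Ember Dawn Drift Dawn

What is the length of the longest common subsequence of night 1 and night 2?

6

Taking Drift (night 1 #2, night 2 #4), then Dawn (night 1 #4, night 2 #5), then Drift (night 1 #5, night 2 #6), then Dawn (night 1 #6, night 2 #8), then Drift (night 1 #7, night 2 #9), then Dawn (night 1 #9, night 2 #10) gives a common subsequence of length 6. dp[9][10] = 6 confirms this is the maximum.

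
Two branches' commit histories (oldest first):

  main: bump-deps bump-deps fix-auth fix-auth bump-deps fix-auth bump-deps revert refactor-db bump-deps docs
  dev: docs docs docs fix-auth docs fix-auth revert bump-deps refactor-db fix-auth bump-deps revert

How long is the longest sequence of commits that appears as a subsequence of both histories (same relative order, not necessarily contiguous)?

Taking fix-auth (main #3, dev #4) → fix-auth (main #4, dev #6) → bump-deps (main #5, dev #8) → fix-auth (main #6, dev #10) → bump-deps (main #7, dev #11) → revert (main #8, dev #12) gives a common subsequence of length 6, and the DP table's final entry dp[11][12] is also 6, so no common subsequence is longer.

6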